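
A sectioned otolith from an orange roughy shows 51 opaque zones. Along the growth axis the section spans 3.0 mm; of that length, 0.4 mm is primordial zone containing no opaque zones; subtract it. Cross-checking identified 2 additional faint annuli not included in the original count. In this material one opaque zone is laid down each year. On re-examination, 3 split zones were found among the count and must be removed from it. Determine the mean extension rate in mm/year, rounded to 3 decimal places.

0.052 mm/year

Correcting the raw count gives 51 − 3 + 2 = 50 true opaque zones.
Removing the 0.4 mm offcut leaves 3.0 − 0.4 = 2.6 mm.
Extension rate ≈ 2.6 / 50 = 0.052 mm/year.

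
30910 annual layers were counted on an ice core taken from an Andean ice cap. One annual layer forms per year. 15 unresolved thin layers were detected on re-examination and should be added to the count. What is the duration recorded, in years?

Correcting the raw count gives 30910 + 15 = 30925 true annual layers.
One annual layer per year makes the duration 30925 years.

30925 years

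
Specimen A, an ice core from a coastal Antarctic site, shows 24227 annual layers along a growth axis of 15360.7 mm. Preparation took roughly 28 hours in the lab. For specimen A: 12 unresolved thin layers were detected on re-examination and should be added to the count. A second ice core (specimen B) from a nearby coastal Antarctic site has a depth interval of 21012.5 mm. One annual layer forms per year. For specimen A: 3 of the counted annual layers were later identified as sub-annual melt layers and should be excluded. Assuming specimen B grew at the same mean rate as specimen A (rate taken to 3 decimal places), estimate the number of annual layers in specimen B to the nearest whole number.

33143 annual layers

Specimen A: adjusted count: 24227 − 3 + 12 = 24236 annual layers.
A: Extension rate ≈ 15360.7 / 24236 = 0.634 mm/yr.
B spans 21012.5 / 0.634 = 33142.74 years ≈ 33143 annual layers.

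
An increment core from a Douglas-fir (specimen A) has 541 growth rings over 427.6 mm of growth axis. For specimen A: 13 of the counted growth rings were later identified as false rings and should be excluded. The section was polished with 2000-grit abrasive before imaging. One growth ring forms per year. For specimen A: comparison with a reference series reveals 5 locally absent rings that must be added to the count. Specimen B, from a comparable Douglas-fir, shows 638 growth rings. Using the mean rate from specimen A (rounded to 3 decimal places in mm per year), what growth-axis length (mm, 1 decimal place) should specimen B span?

511.7 mm

Specimen A: after corrections the count is 541 − 13 + 5 = 533 growth rings.
A: Mean rate = 427.6 mm / 533 years ≈ 0.802 mm/year.
Length of B = 0.802 × 638 = 511.7 mm.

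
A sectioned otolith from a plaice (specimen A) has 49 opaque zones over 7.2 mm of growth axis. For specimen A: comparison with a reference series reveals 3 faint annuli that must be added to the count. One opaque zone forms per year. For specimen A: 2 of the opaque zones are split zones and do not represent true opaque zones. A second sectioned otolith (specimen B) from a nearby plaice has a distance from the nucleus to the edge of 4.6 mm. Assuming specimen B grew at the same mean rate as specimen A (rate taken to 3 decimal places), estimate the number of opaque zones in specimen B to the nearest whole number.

Specimen A: correcting the raw count gives 49 − 2 + 3 = 50 true opaque zones.
A: Extension rate ≈ 7.2 / 50 = 0.144 mm per year.
For B, 4.6 / 0.144 = 31.94 years ≈ 32 opaque zones.

32 opaque zones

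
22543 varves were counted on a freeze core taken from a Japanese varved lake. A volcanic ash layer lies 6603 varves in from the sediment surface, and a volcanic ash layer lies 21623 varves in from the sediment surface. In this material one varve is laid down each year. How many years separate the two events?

Separation: 21623 − 6603 = 15020 varves.
One varve per year makes the interval 15020 years.

15020 years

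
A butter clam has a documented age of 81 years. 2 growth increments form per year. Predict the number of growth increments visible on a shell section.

Expected growth increments: 81 × 2 = 162.
So 162 growth increments should be present.

162 growth increments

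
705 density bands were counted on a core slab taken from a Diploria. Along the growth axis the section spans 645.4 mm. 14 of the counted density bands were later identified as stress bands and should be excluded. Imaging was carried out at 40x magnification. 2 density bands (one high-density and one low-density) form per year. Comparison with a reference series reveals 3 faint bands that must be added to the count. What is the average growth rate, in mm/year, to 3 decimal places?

After corrections the count is 705 − 14 + 3 = 694 density bands.
694 density bands at 2 per year is 694 / 2 = 347 years.
Mean rate = 645.4 mm / 347 years ≈ 1.860 mm/year.

1.860 mm/year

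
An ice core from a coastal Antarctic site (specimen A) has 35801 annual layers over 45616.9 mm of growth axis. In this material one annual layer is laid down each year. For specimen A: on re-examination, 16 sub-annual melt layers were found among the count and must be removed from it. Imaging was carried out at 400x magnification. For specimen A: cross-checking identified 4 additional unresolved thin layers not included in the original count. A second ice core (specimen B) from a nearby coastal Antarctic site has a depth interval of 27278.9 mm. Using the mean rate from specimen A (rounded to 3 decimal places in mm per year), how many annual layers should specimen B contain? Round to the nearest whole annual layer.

21395 annual layers

Specimen A: correcting the raw count gives 35801 − 16 + 4 = 35789 true annual layers.
A: Mean rate = 45616.9 mm / 35789 years ≈ 1.275 mm/year.
B spans 27278.9 / 1.275 = 21395.22 years ≈ 21395 annual layers.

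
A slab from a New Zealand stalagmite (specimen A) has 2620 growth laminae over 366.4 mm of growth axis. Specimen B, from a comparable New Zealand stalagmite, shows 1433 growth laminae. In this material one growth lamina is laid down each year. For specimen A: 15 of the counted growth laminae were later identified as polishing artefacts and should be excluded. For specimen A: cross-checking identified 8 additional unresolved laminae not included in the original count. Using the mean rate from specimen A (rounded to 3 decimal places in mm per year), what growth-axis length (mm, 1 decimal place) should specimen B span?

200.6 mm

Specimen A: true growth lamina count = 2620 − 15 + 8 = 2613.
A: Mean rate = 366.4 mm / 2613 years ≈ 0.140 mm per year.
Length of B = 0.140 × 1433 = 200.6 mm.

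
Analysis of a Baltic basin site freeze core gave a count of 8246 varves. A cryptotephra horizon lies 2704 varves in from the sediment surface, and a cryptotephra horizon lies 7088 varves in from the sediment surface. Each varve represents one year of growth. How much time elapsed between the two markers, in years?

4384 yr

7088 − 2704 = 4384 varves lie between the two events.
That is 4384 years at one varve per year.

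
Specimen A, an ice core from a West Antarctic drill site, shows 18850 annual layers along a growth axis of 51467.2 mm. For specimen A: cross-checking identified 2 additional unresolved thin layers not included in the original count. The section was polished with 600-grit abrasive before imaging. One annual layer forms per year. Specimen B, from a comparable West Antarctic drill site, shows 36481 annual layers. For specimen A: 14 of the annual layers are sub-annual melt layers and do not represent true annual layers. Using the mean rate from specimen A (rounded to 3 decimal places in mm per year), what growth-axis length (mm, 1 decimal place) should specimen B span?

Specimen A: adjusted count: 18850 − 14 + 2 = 18838 annual layers.
A: Mean rate = 51467.2 mm / 18838 years ≈ 2.732 mm/year.
For B, 2.732 mm/year × 36481 years = 99666.1 mm.

99666.1 mm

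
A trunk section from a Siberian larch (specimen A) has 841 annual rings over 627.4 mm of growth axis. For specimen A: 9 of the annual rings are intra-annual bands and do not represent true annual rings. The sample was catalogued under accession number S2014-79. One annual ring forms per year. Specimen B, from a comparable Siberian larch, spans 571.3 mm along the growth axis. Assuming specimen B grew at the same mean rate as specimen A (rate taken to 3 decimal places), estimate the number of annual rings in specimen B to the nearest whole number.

758 annual rings

Specimen A: adjusted count: 841 − 9 = 832 annual rings.
A: Extension rate ≈ 627.4 / 832 = 0.754 mm per year.
B spans 571.3 / 0.754 = 757.69 years ≈ 758 annual rings.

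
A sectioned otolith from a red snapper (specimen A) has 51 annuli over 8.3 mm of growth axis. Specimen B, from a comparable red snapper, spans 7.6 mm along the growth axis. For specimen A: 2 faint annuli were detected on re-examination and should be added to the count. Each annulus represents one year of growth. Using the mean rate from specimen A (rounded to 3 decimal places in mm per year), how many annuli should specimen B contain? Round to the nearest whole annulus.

48 annuli

Specimen A: true annulus count = 51 + 2 = 53.
A: Mean rate = 8.3 mm / 53 years ≈ 0.157 mm/year.
Specimen B: 7.6 mm / 0.157 mm per year = 48.41 years ≈ 48 annuli.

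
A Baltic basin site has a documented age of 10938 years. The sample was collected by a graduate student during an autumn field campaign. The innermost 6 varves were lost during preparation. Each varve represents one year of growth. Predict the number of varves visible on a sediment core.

10932 varves

One varve per year gives 10938 varves over 10938 years.
Subtracting the 6 varves not captured gives 10938 − 6 = 10932 varves in the record.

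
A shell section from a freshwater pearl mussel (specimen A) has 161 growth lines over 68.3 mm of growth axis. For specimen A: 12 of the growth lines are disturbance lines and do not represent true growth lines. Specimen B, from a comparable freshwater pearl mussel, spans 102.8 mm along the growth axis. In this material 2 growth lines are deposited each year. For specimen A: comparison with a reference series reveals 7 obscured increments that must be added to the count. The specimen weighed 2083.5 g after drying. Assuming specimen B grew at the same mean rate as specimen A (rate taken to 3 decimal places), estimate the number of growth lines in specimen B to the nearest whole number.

Specimen A: correcting the raw count gives 161 − 12 + 7 = 156 true growth lines.
Specimen A: 156 growth lines at 2 per year is 156 / 2 = 78 years.
A: 68.3 mm over 78 years gives 68.3 / 78 ≈ 0.876 mm per year.
Specimen B: 102.8 mm / 0.876 mm per year = 117.35 years; at 2 growth lines per year that is 117.35 × 2 ≈ 235 growth lines.

235 growth lines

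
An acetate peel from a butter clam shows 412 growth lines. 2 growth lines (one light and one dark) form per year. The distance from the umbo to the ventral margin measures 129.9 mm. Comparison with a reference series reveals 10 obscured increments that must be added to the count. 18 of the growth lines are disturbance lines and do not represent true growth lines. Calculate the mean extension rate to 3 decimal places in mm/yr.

0.643 mm/yr

True growth line count = 412 − 18 + 10 = 404.
404 growth lines at 2 per year is 404 / 2 = 202 years.
Mean rate = 129.9 mm / 202 years ≈ 0.643 mm/yr.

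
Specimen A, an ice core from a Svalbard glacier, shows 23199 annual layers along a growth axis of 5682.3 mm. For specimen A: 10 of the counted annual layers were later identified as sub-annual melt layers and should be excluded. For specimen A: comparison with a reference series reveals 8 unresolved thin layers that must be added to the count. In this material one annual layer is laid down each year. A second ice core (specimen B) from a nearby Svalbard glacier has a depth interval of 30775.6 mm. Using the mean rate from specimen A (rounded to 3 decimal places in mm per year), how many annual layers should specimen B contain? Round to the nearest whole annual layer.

125615 annual layers

Specimen A: correcting the raw count gives 23199 − 10 + 8 = 23197 true annual layers.
A: 5682.3 mm over 23197 years gives 5682.3 / 23197 ≈ 0.245 mm/yr.
For B, 30775.6 / 0.245 = 125614.69 years ≈ 125615 annual layers.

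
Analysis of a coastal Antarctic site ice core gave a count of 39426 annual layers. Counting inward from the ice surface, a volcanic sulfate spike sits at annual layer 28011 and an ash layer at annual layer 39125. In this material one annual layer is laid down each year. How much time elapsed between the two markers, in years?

11114 yr

39125 − 28011 = 11114 annual layers lie between the two events.
At one annual layer per year, 11114 years elapsed between them.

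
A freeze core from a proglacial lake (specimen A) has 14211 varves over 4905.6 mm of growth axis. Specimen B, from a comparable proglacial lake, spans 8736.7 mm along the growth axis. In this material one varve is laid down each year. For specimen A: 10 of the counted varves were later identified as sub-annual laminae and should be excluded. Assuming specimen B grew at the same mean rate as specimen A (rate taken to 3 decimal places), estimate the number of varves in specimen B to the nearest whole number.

25324 varves

Specimen A: true varve count = 14211 − 10 = 14201.
A: 4905.6 mm over 14201 years gives 4905.6 / 14201 ≈ 0.345 mm per year.
Specimen B: 8736.7 mm / 0.345 mm per year = 25323.77 years ≈ 25324 varves.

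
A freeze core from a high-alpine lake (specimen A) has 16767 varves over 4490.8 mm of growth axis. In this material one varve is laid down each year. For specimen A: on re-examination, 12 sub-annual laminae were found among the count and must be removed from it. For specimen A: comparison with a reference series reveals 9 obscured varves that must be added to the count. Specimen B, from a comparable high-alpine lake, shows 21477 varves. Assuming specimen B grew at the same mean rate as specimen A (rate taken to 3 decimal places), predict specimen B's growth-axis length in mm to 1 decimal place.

5755.8 mm

Specimen A: correcting the raw count gives 16767 − 12 + 9 = 16764 true varves.
A: Mean rate = 4490.8 mm / 16764 years ≈ 0.268 mm/year.
B's length ≈ 0.268 × 21477 = 5755.8 mm.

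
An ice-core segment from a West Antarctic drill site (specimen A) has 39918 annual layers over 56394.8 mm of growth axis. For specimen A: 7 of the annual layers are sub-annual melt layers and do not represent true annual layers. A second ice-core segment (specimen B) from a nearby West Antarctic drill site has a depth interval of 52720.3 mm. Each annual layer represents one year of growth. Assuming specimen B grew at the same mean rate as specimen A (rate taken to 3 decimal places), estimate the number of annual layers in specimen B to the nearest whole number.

37311 annual layers

Specimen A: adjusted count: 39918 − 7 = 39911 annual layers.
A: Extension rate ≈ 56394.8 / 39911 = 1.413 mm/year.
B spans 52720.3 / 1.413 = 37310.90 years ≈ 37311 annual layers.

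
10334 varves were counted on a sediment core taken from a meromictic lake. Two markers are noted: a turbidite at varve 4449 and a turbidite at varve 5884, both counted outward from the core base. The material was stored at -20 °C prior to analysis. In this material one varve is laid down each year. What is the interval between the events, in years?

1435 yr

Separation: 5884 − 4449 = 1435 varves.
At one varve per year, 1435 years elapsed between them.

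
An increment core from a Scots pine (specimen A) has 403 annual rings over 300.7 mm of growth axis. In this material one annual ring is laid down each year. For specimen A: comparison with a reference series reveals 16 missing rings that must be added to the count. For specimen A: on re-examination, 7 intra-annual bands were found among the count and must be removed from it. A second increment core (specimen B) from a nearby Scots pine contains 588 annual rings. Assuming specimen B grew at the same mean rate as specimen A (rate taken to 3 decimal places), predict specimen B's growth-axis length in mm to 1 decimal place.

429.2 mm

Specimen A: correcting the raw count gives 403 − 7 + 16 = 412 true annual rings.
A: 300.7 mm over 412 years gives 300.7 / 412 ≈ 0.730 mm per year.
Length of B = 0.730 × 588 = 429.2 mm.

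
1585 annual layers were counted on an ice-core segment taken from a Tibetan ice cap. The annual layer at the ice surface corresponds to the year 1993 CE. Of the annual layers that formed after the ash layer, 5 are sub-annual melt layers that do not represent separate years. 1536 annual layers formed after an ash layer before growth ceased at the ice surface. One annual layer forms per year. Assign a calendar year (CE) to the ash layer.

462 CE

1536 annual layers formed after the ash layer.
Removing the 5 false annual layers leaves 1536 − 5 = 1531 true annual layers beyond the ash layer.
The annual layer at the ice surface is 1993 CE, so the ash layer dates to 1993 − 1531 = 462 CE.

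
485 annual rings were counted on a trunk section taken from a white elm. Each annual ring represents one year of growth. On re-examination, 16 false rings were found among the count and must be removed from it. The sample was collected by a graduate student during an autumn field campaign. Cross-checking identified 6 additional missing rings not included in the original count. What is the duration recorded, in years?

Correcting the raw count gives 485 − 16 + 6 = 475 true annual rings.
At one annual ring per year, that is 475 years.

475 yr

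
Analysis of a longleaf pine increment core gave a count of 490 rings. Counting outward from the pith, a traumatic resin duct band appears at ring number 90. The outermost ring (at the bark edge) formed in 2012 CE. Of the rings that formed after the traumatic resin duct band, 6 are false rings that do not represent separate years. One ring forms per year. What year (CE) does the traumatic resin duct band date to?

1618 CE

Between ring 90 and the bark edge there are 490 − 90 = 400 rings.
400 − 6 false = 394 true rings after the traumatic resin duct band.
The ring at the bark edge is 2012 CE, so the traumatic resin duct band dates to 2012 − 394 = 1618 CE.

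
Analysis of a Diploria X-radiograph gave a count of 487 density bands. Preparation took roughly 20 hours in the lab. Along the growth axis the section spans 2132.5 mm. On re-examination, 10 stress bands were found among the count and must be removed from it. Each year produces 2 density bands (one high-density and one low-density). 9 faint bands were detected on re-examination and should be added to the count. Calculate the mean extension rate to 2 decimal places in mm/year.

True density band count = 487 − 10 + 9 = 486.
486 density bands at 2 per year is 486 / 2 = 243 years.
Extension rate ≈ 2132.5 / 243 = 8.78 mm/year.

8.78 mm/year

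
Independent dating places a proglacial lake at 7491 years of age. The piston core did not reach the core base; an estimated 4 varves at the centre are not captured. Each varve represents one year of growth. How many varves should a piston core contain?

Expected varves over 7491 years: 7491.
Less the 4 uncaptured varves: 7491 − 4 = 7487.

7487 varves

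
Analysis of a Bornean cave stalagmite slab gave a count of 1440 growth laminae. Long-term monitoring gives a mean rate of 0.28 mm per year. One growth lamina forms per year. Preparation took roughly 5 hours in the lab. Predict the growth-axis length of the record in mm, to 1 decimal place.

403.2 mm

1440 years of growth are recorded.
Predicted length = 0.28 mm/year × 1440 years = 403.2 mm.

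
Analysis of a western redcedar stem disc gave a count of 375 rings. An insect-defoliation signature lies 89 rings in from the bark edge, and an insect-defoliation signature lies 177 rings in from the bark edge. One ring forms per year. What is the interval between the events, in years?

88 years

The two markers are separated by 177 − 89 = 88 rings.
That is 88 years at one ring per year.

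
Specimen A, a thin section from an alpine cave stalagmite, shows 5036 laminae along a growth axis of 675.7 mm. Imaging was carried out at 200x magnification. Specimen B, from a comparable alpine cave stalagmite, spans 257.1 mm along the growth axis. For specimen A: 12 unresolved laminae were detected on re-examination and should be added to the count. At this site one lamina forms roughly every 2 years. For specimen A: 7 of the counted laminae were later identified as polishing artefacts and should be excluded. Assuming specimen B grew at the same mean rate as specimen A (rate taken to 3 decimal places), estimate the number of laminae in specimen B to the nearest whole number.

1919 laminae

Specimen A: correcting the raw count gives 5036 − 7 + 12 = 5041 true laminae.
Specimen A: 5041 laminae at 2 years each span 5041 × 2 = 10082 years.
A: 675.7 mm over 10082 years gives 675.7 / 10082 ≈ 0.067 mm per year.
B spans 257.1 / 0.067 = 3837.31 years; at 2 years per lamina that is 3837.31 / 2 ≈ 1919 laminae.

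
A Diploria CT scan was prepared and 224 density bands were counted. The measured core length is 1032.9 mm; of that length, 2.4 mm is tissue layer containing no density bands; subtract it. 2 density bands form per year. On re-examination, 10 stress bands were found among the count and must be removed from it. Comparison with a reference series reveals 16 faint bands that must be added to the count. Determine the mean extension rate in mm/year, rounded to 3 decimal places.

After corrections the count is 224 − 10 + 16 = 230 density bands.
With 2 density bands per year, 230 / 2 = 115 years.
Removing the 2.4 mm offcut leaves 1032.9 − 2.4 = 1030.5 mm.
Extension rate ≈ 1030.5 / 115 = 8.961 mm/year.

8.961 mm/year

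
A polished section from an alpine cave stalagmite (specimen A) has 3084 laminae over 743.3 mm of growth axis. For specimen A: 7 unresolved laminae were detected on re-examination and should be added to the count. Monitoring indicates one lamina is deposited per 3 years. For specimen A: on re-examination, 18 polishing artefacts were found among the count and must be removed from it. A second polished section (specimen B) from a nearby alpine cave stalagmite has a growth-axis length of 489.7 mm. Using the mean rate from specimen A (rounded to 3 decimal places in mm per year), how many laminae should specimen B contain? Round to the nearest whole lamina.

Specimen A: after corrections the count is 3084 − 18 + 7 = 3073 laminae.
Specimen A: at 3 years per lamina, 3073 × 3 = 9219 years.
A: 743.3 mm over 9219 years gives 743.3 / 9219 ≈ 0.081 mm/year.
For B, 489.7 / 0.081 = 6045.68 years; at 3 years per lamina that is 6045.68 / 3 ≈ 2015 laminae.

2015 laminae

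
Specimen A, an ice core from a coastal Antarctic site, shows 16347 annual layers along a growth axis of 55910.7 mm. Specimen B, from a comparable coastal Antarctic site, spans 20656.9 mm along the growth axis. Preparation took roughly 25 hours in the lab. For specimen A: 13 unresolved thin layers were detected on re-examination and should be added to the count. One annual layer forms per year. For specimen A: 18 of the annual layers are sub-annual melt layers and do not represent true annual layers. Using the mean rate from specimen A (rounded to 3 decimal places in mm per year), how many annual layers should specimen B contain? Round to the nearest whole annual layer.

Specimen A: adjusted count: 16347 − 18 + 13 = 16342 annual layers.
A: 55910.7 mm over 16342 years gives 55910.7 / 16342 ≈ 3.421 mm per year.
For B, 20656.9 / 3.421 = 6038.26 years ≈ 6038 annual layers.

6038 annual layers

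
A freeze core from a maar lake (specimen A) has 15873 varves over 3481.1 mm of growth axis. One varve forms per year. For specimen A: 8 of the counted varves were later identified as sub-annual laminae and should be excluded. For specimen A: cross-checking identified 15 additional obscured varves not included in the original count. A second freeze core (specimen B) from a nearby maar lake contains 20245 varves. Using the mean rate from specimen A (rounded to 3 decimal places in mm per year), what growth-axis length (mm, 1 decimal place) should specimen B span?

4433.7 mm

Specimen A: correcting the raw count gives 15873 − 8 + 15 = 15880 true varves.
A: 3481.1 mm over 15880 years gives 3481.1 / 15880 ≈ 0.219 mm/year.
B's length ≈ 0.219 × 20245 = 4433.7 mm.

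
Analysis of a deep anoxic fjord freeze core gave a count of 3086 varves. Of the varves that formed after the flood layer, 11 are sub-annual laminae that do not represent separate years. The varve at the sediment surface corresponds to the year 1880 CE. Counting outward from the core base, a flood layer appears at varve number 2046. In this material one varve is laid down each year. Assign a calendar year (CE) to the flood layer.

851 CE

The flood layer sits at varve 2046 from the core base, so 3086 − 2046 = 1040 varves formed after it.
Excluding 11 false varves: 1040 − 11 = 1029.
Counting back 1029 years from 1880 CE places the flood layer in 1880 − 1029 = 851 CE.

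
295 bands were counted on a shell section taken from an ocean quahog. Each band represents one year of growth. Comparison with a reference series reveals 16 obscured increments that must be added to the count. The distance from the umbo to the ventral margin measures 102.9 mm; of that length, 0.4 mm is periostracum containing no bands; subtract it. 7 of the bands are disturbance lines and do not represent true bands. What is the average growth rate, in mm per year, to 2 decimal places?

Correcting the raw count gives 295 − 7 + 16 = 304 true bands.
Removing the 0.4 mm offcut leaves 102.9 − 0.4 = 102.5 mm.
Mean rate = 102.5 mm / 304 years ≈ 0.34 mm per year.

0.34 mm per year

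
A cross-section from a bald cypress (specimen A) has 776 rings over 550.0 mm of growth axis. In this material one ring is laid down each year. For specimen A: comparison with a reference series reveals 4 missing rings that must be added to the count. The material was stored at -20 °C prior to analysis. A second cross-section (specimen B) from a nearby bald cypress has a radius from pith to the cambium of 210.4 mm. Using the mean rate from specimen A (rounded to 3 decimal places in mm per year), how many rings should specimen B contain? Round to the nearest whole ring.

298 rings

Specimen A: after corrections the count is 776 + 4 = 780 rings.
A: Mean rate = 550.0 mm / 780 years ≈ 0.705 mm/year.
B spans 210.4 / 0.705 = 298.44 years ≈ 298 rings.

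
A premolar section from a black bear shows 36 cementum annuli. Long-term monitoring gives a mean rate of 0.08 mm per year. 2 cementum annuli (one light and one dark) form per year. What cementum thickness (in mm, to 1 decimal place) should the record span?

1.4 mm

With 2 cementum annuli per year, 36 / 2 = 18 years.
Length ≈ 0.08 × 18 = 1.4 mm.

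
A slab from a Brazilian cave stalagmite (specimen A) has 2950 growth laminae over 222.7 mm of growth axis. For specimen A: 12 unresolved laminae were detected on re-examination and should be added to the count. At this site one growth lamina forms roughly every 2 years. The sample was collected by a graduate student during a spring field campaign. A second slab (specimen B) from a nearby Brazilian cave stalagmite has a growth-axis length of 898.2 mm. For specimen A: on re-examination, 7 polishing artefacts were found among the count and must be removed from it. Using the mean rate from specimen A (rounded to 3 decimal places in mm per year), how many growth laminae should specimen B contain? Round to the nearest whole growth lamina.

11818 growth laminae

Specimen A: true growth lamina count = 2950 − 7 + 12 = 2955.
Specimen A: multiplying by 2 years per growth lamina: 2955 × 2 = 5910 years.
A: Extension rate ≈ 222.7 / 5910 = 0.038 mm/year.
For B, 898.2 / 0.038 = 23636.84 years; at 2 years per growth lamina that is 23636.84 / 2 ≈ 11818 growth laminae.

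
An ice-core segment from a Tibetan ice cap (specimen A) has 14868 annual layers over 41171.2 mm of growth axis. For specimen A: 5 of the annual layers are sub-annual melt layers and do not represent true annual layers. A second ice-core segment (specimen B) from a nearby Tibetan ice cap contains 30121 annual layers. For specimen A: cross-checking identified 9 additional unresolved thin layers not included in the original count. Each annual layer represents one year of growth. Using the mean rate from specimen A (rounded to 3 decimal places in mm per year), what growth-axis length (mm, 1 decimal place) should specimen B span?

Specimen A: after corrections the count is 14868 − 5 + 9 = 14872 annual layers.
A: Extension rate ≈ 41171.2 / 14872 = 2.768 mm/year.
Length of B = 2.768 × 30121 = 83374.9 mm.

83374.9 mm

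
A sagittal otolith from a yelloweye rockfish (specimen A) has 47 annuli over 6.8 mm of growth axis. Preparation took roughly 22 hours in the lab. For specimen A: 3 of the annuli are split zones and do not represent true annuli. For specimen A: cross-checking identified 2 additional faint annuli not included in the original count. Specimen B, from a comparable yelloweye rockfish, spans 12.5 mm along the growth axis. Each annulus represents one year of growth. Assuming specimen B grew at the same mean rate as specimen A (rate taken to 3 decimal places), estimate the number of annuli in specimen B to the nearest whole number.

Specimen A: adjusted count: 47 − 3 + 2 = 46 annuli.
A: Extension rate ≈ 6.8 / 46 = 0.148 mm/yr.
For B, 12.5 / 0.148 = 84.46 years ≈ 84 annuli.

84 annuli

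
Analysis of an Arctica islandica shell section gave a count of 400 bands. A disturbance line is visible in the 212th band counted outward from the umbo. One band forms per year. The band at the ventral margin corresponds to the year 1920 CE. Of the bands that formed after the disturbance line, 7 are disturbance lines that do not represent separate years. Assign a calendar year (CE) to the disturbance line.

1739 CE

400 − 212 = 188 bands lie beyond the disturbance line toward the ventral margin.
Removing the 7 false bands leaves 188 − 7 = 181 true bands beyond the disturbance line.
Counting back 181 years from 1920 CE places the disturbance line in 1920 − 181 = 1739 CE.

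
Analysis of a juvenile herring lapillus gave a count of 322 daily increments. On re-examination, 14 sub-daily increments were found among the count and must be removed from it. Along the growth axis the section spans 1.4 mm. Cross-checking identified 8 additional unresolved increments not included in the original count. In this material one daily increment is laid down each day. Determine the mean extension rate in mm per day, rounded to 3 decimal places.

Adjusted count: 322 − 14 + 8 = 316 daily increments.
1.4 mm over 316 days gives 1.4 / 316 ≈ 0.004 mm per day.

0.004 mm per day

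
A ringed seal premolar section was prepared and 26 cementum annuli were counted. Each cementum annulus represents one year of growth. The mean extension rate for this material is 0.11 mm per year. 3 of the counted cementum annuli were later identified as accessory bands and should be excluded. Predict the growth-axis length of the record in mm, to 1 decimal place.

After corrections the count is 26 − 3 = 23 cementum annuli.
23 years at 0.11 mm/year gives 0.11 × 23 = 2.5 mm.

2.5 mm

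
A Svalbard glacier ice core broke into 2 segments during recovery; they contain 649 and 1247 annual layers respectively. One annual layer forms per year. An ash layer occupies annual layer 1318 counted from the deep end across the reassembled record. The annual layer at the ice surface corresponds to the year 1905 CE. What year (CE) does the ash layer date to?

1327 CE

Total annual layers = 649 + 1247 = 1896.
1896 − 1318 = 578 annual layers lie beyond the ash layer toward the ice surface.
The annual layer at the ice surface is 1905 CE, so the ash layer dates to 1905 − 578 = 1327 CE.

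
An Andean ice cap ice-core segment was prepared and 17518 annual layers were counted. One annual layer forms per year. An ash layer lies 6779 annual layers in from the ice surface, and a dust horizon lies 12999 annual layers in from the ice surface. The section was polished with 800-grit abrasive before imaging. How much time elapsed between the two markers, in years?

12999 − 6779 = 6220 annual layers lie between the two events.
At one annual layer per year, 6220 years elapsed between them.

6220 years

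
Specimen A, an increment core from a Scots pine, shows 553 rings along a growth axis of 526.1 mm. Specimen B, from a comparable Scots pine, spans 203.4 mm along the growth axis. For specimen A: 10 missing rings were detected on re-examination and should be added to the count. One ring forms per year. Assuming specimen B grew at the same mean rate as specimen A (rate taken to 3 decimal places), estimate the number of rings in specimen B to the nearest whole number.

218 rings

Specimen A: adjusted count: 553 + 10 = 563 rings.
A: Extension rate ≈ 526.1 / 563 = 0.934 mm/year.
Specimen B: 203.4 mm / 0.934 mm per year = 217.77 years ≈ 218 rings.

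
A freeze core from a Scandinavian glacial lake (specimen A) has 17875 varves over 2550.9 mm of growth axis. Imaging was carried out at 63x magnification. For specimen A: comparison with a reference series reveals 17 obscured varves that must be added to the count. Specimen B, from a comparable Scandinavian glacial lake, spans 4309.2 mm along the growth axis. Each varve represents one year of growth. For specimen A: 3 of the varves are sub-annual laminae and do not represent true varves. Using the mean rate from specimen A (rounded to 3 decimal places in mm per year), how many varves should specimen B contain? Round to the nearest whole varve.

30134 varves

Specimen A: adjusted count: 17875 − 3 + 17 = 17889 varves.
A: 2550.9 mm over 17889 years gives 2550.9 / 17889 ≈ 0.143 mm/yr.
For B, 4309.2 / 0.143 = 30134.27 years ≈ 30134 varves.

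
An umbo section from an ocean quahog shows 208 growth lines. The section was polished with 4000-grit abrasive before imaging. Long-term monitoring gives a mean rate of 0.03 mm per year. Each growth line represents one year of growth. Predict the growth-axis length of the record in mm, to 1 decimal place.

6.2 mm

The record spans 208 years at 0.03 mm per year.
Length ≈ 0.03 × 208 = 6.2 mm.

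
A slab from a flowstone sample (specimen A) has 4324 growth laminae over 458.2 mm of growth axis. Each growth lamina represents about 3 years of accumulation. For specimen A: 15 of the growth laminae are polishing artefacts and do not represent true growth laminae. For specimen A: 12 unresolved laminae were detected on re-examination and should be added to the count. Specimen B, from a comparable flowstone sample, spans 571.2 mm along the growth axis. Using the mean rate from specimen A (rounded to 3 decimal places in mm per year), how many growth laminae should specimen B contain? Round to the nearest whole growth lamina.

5440 growth laminae

Specimen A: true growth lamina count = 4324 − 15 + 12 = 4321.
Specimen A: 4321 growth laminae at 3 years each span 4321 × 3 = 12963 years.
A: Extension rate ≈ 458.2 / 12963 = 0.035 mm/year.
B spans 571.2 / 0.035 = 16320.00 years; at 3 years per growth lamina that is 16320.00 / 3 ≈ 5440 growth laminae.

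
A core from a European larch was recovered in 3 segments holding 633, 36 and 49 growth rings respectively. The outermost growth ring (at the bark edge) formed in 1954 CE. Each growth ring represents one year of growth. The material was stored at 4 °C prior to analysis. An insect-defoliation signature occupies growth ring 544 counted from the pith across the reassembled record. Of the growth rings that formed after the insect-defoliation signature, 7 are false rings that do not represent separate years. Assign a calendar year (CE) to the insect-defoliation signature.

Total growth rings = 633 + 36 + 49 = 718.
Between growth ring 544 and the bark edge there are 718 − 544 = 174 growth rings.
Removing the 7 false growth rings leaves 174 − 7 = 167 true growth rings beyond the insect-defoliation signature.
1954 − 167 = 1787 CE.

1787 CE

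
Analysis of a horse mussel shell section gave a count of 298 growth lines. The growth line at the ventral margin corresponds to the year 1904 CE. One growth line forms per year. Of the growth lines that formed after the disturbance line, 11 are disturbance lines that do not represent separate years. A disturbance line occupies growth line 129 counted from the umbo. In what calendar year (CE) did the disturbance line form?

The disturbance line sits at growth line 129 from the umbo, so 298 − 129 = 169 growth lines formed after it.
169 − 11 false = 158 true growth lines after the disturbance line.
1904 − 158 = 1746 CE.

1746 CE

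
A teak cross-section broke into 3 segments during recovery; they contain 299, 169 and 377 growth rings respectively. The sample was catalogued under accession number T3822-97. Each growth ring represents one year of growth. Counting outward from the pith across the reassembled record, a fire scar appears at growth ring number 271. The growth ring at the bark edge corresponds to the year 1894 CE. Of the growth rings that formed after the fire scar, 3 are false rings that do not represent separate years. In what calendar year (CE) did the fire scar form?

1323 CE

Total growth rings = 299 + 169 + 377 = 845.
The fire scar sits at growth ring 271 from the pith, so 845 − 271 = 574 growth rings formed after it.
Removing the 3 false growth rings leaves 574 − 3 = 571 true growth rings beyond the fire scar.
Counting back 571 years from 1894 CE places the fire scar in 1894 − 571 = 1323 CE.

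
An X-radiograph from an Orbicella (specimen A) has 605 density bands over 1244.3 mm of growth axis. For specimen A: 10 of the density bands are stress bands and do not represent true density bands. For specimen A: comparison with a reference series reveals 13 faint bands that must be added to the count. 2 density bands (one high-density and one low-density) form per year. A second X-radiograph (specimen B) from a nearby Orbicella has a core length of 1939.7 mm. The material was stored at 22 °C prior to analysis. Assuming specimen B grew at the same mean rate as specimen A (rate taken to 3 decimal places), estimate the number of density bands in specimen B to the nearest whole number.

948 density bands

Specimen A: true density band count = 605 − 10 + 13 = 608.
Specimen A: with 2 density bands per year, 608 / 2 = 304 years.
A: Extension rate ≈ 1244.3 / 304 = 4.093 mm/year.
For B, 1939.7 / 4.093 = 473.91 years; at 2 density bands per year that is 473.91 × 2 ≈ 948 density bands.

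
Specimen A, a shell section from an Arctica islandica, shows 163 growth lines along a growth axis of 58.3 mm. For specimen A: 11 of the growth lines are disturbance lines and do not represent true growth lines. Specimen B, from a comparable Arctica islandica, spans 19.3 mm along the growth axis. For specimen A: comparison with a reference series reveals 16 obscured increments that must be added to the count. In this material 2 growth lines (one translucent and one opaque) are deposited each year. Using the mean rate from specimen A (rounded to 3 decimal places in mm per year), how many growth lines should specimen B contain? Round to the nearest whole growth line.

56 growth lines

Specimen A: adjusted count: 163 − 11 + 16 = 168 growth lines.
Specimen A: 168 growth lines at 2 per year is 168 / 2 = 84 years.
A: 58.3 mm over 84 years gives 58.3 / 84 ≈ 0.694 mm/year.
Specimen B: 19.3 mm / 0.694 mm per year = 27.81 years; at 2 growth lines per year that is 27.81 × 2 ≈ 56 growth lines.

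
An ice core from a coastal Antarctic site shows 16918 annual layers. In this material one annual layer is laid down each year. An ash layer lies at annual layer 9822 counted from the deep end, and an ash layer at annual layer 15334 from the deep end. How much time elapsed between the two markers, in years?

5512 years

The two markers are separated by 15334 − 9822 = 5512 annual layers.
One annual layer per year makes the interval 5512 years.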